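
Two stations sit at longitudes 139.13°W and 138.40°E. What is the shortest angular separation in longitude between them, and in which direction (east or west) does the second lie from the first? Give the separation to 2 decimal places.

82.47° west

Raw difference: 138.40 − -139.13 = 277.53°.
Normalise into (−180°, 180°]: 277.53° − 360° = -82.47°.
Negative ⇒ the second point lies to the west; separation 82.47°.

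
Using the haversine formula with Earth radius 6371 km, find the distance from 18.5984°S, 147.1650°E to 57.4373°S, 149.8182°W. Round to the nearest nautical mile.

Δλ = -149.8182 − 147.1650 = -296.9832°; wrapped into (−180°, 180°]: 63.0168°.
Δφ = -57.4373 − -18.5984 = -38.8389°.
a = sin²(Δφ/2) + cos φ₁ · cos φ₂ · sin²(Δλ/2) = 0.249874.
c = 2·atan2(√a, √(1−a)) = 1.04691 rad → d = 6371·c ≈ 6669.84 km ≈ 3601.43 nmi.

3601 nmi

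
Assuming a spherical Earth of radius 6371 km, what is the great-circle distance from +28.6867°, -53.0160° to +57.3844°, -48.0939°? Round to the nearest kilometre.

3214 km

Δλ = -48.0939 − -53.0160 = 4.9221°.
Δφ = 57.3844 − 28.6867 = 28.6977°.
a = sin²(Δφ/2) + cos φ₁ · cos φ₂ · sin²(Δλ/2) = 0.062289.
c = 2·atan2(√a, √(1−a)) = 0.50449 rad → d = 6371·c ≈ 3214.10 km.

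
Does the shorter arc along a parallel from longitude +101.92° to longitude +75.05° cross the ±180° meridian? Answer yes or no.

No

Signed shortest Δλ = ((75.05 − 101.92 + 180) mod 360) − 180 = -26.87°.
Going west by 26.87° from +101.92° reaches +75.05° without touching 180°.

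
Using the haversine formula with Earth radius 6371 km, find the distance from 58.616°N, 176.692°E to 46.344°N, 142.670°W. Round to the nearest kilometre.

3010 km

Δλ = -142.670 − 176.692 = -319.362°; wrapped into (−180°, 180°]: 40.638°.
Δφ = 46.344 − 58.616 = -12.272°.
a = sin²(Δφ/2) + cos φ₁ · cos φ₂ · sin²(Δλ/2) = 0.054774.
c = 2·atan2(√a, √(1−a)) = 0.47246 rad → d = 6371·c ≈ 3010.04 km.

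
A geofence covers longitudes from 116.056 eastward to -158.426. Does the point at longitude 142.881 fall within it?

Band width going east from +116.056° to -158.426°: ((-158.426 − 116.056) mod 360) = 85.518°.
Offset of +142.881° east of the west edge: ((142.881 − 116.056) mod 360) = 26.825°.
26.825° ≤ 85.518° ⇒ inside.

Yes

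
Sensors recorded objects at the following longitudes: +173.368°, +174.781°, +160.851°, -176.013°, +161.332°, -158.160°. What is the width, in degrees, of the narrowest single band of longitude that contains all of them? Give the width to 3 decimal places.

Sort the longitudes: -176.013°, -158.160°, +160.851°, +161.332°, +173.368°, +174.781°.
Eastward gaps between consecutive values (wrapping around): 17.853°, 319.011°, 0.481°, 12.036°, 1.413°, 9.206°.
Largest gap = 319.011° ⇒ minimal covering band is its complement: 360° − 319.011° = 40.989°.
Band runs from +160.851° eastward to -158.160°, crossing the antimeridian.

40.989°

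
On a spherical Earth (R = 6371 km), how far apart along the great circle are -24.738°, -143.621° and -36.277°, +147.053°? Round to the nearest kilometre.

Δλ = 147.053 − -143.621 = 290.674°; wrapped into (−180°, 180°]: -69.326°.
Δφ = -36.277 − -24.738 = -11.539°.
a = sin²(Δφ/2) + cos φ₁ · cos φ₂ · sin²(Δλ/2) = 0.246949.
c = 2·atan2(√a, √(1−a)) = 1.04014 rad → d = 6371·c ≈ 6626.71 km.

6627 km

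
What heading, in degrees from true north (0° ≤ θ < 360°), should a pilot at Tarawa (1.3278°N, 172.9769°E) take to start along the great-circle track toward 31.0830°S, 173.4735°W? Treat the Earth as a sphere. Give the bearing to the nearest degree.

Δλ = -173.4735 − 172.9769 = -346.4504°; wrapped into (−180°, 180°]: 13.5496°.
θ = atan2( sin Δλ · cos φ₂ , cos φ₁ · sin φ₂ − sin φ₁ · cos φ₂ · cos Δλ )
  = atan2(0.20065, -0.53543) = 159.457° → normalised to [0°, 360°): 159.457°.

159°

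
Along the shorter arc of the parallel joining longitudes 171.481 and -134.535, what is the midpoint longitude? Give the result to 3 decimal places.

Signed shortest Δλ from +171.481° to -134.535° is +53.984°.
Midpoint longitude = +171.481° + (+53.984°)/2 = +171.481° + 26.992° = +198.473°.
Normalise into (−180°, 180°]: -161.527°.
(The naïve average (+171.481 + -134.535)/2 = 18.473° is on the wrong side of the globe.)

-161.527°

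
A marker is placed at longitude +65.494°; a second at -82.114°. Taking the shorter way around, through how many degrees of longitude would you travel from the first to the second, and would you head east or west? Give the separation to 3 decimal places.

147.608° west

Raw difference: -82.114 − 65.494 = -147.608°.
Normalise into (−180°, 180°]: -147.608° stays -147.608°.
Negative ⇒ the second point lies to the west; separation 147.608°.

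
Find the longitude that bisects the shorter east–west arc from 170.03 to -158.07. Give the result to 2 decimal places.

-174.02°

Signed shortest Δλ from +170.03° to -158.07° is +31.90°.
Midpoint longitude = +170.03° + (+31.90°)/2 = +170.03° + 15.95° = +185.98°.
Normalise into (−180°, 180°]: -174.02°.
(The naïve average (+170.03 + -158.07)/2 = 5.98° is on the wrong side of the globe.)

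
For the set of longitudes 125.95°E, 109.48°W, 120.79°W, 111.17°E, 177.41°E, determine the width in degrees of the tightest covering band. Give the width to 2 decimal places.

Sort the longitudes: -120.79°, -109.48°, +111.17°, +125.95°, +177.41°.
Eastward gaps between consecutive values (wrapping around): 11.31°, 220.65°, 14.78°, 51.46°, 61.80°.
Largest gap = 220.65° ⇒ minimal covering band is its complement: 360° − 220.65° = 139.35°.
Band runs from +111.17° eastward to -109.48°, crossing the antimeridian.

139.35°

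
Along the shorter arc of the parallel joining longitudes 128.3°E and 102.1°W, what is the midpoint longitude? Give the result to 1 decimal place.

166.9°W

Signed shortest Δλ from +128.3° to -102.1° is +129.6°.
Midpoint longitude = +128.3° + (+129.6°)/2 = +128.3° + 64.8° = +193.1°.
Normalise into (−180°, 180°]: -166.9°.
(The naïve average (+128.3 + -102.1)/2 = 13.1° is on the wrong side of the globe.)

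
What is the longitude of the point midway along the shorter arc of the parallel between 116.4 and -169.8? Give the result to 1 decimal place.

Signed shortest Δλ from +116.4° to -169.8° is +73.8°.
Midpoint longitude = +116.4° + (+73.8°)/2 = +116.4° + 36.9° = +153.3°.
(The naïve average (+116.4 + -169.8)/2 = -26.7° is on the wrong side of the globe.)

+153.3°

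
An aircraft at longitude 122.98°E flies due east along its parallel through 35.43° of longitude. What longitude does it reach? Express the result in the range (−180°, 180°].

Start at +122.98°; shift +35.43° → +158.41°.
+158.41° already lies in (−180°, 180°].

158.41°E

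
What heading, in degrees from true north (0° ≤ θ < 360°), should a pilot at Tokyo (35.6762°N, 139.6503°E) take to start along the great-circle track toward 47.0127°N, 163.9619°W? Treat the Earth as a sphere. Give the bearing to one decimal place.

56.6°

Δλ = -163.9619 − 139.6503 = -303.6122°; wrapped into (−180°, 180°]: 56.3878°.
θ = atan2( sin Δλ · cos φ₂ , cos φ₁ · sin φ₂ − sin φ₁ · cos φ₂ · cos Δλ )
  = atan2(0.56784, 0.37409) = 56.623° → normalised to [0°, 360°): 56.623°.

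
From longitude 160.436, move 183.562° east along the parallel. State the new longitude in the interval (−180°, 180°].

Start at +160.436°; shift +183.562° → +343.998°.
+343.998° lies outside (−180°, 180°]; subtract 360° → -16.002°.

-16.002°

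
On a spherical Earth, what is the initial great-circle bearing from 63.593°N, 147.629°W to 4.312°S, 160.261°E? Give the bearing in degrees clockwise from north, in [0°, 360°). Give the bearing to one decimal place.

Δλ = 160.261 − -147.629 = 307.890°; wrapped into (−180°, 180°]: -52.110°.
θ = atan2( sin Δλ · cos φ₂ , cos φ₁ · sin φ₂ − sin φ₁ · cos φ₂ · cos Δλ )
  = atan2(-0.78696, -0.58195) = -126.483° → normalised to [0°, 360°): 233.517°.

233.5°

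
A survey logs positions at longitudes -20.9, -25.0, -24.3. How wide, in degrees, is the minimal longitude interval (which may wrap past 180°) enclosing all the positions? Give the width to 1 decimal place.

Sort the longitudes: -25.0°, -24.3°, -20.9°.
Eastward gaps between consecutive values (wrapping around): 0.7°, 3.4°, 355.9°.
Largest gap = 355.9° ⇒ minimal covering band is its complement: 360° − 355.9° = 4.1°.
Band runs from -25.0° eastward to -20.9°.

4.1°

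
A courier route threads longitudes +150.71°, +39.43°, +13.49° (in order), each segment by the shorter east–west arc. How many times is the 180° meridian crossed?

Leg 1: +150.71° → +39.43°, shortest Δλ = -111.28° (west) — does not cross 180°.
Leg 2: +39.43° → +13.49°, shortest Δλ = -25.94° (west) — does not cross 180°.
Total crossings: 0.

0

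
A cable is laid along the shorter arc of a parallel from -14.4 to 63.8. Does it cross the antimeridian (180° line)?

Signed shortest Δλ = ((63.8 − -14.4 + 180) mod 360) − 180 = 78.2°.
Going east by 78.2° from -14.4° reaches +63.8° without touching 180°.

No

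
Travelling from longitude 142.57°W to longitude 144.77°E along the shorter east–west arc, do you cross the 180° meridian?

Yes

Naïve |144.77 − -142.57| = 287.34° > 180°, so the shorter arc goes the other way round — across 180°.
Signed shortest Δλ = ((144.77 − -142.57 + 180) mod 360) − 180 = -72.66°.
Going west by 72.66° from -142.57° passes through 180° before reaching +144.77°.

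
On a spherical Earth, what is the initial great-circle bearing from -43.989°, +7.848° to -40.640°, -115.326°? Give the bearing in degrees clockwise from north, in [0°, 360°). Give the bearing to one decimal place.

220.0°

Δλ = -115.326 − 7.848 = -123.174°.
θ = atan2( sin Δλ · cos φ₂ , cos φ₁ · sin φ₂ − sin φ₁ · cos φ₂ · cos Δλ )
  = atan2(-0.63514, -0.75697) = -140.001° → normalised to [0°, 360°): 219.999°.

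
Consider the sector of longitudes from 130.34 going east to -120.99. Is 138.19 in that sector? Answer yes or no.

Band width going east from +130.34° to -120.99°: ((-120.99 − 130.34) mod 360) = 108.67°.
Offset of +138.19° east of the west edge: ((138.19 − 130.34) mod 360) = 7.85°.
7.85° ≤ 108.67° ⇒ inside.

Yes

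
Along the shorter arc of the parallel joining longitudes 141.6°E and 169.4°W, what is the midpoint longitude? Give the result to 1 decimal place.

Signed shortest Δλ from +141.6° to -169.4° is +49.0°.
Midpoint longitude = +141.6° + (+49.0°)/2 = +141.6° + 24.5° = +166.1°.
(The naïve average (+141.6 + -169.4)/2 = -13.9° is on the wrong side of the globe.)

166.1°E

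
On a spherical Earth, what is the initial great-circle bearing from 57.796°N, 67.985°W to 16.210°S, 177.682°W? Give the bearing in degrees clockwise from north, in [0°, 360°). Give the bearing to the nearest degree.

278°

Δλ = -177.682 − -67.985 = -109.697°.
θ = atan2( sin Δλ · cos φ₂ , cos φ₁ · sin φ₂ − sin φ₁ · cos φ₂ · cos Δλ )
  = atan2(-0.90406, 0.12508) = -82.123° → normalised to [0°, 360°): 277.877°.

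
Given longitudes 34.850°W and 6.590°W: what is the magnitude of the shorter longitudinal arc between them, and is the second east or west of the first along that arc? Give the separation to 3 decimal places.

28.260° east

Raw difference: -6.590 − -34.850 = 28.26°.
Normalise into (−180°, 180°]: 28.26° stays 28.26°.
Positive ⇒ the second point lies to the east; separation 28.260°.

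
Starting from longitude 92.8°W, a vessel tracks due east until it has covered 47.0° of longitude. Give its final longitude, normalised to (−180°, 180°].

Start at -92.8°; shift +47.0° → -45.8°.
-45.8° already lies in (−180°, 180°].

45.8°W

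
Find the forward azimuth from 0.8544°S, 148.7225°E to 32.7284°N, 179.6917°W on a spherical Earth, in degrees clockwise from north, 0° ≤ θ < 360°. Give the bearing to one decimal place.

Δλ = -179.6917 − 148.7225 = -328.4142°; wrapped into (−180°, 180°]: 31.5858°.
θ = atan2( sin Δλ · cos φ₂ , cos φ₁ · sin φ₂ − sin φ₁ · cos φ₂ · cos Δλ )
  = atan2(0.44062, 0.55128) = 38.634° → normalised to [0°, 360°): 38.634°.

38.6°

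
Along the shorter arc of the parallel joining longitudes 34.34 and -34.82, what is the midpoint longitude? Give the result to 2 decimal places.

Signed shortest Δλ from +34.34° to -34.82° is -69.16°.
Midpoint longitude = +34.34° + (-69.16°)/2 = +34.34° − 34.58° = -0.24°.

-0.24°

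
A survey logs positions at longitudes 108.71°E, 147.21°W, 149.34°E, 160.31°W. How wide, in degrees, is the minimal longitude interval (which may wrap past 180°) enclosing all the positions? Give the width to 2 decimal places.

104.08°

Sort the longitudes: -160.31°, -147.21°, +108.71°, +149.34°.
Eastward gaps between consecutive values (wrapping around): 13.10°, 255.92°, 40.63°, 50.35°.
Largest gap = 255.92° ⇒ minimal covering band is its complement: 360° − 255.92° = 104.08°.
Band runs from +108.71° eastward to -147.21°, crossing the antimeridian.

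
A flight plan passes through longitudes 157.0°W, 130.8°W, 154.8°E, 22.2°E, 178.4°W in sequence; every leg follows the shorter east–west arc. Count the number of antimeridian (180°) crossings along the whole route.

2

Leg 1: -157.0° → -130.8°, shortest Δλ = 26.2° (east) — does not cross 180°.
Leg 2: -130.8° → +154.8°, shortest Δλ = -74.4° (west) — crosses 180°.
Leg 3: +154.8° → +22.2°, shortest Δλ = -132.6° (west) — does not cross 180°.
Leg 4: +22.2° → -178.4°, shortest Δλ = 159.4° (east) — crosses 180°.
Total crossings: 2.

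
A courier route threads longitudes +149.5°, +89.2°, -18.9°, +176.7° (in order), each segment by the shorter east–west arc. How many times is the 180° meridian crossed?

Leg 1: +149.5° → +89.2°, shortest Δλ = -60.3° (west) — does not cross 180°.
Leg 2: +89.2° → -18.9°, shortest Δλ = -108.1° (west) — does not cross 180°.
Leg 3: -18.9° → +176.7°, shortest Δλ = -164.4° (west) — crosses 180°.
Total crossings: 1.

1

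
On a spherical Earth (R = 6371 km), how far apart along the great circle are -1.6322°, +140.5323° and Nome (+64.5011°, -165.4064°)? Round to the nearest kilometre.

8550 km

Δλ = -165.4064 − 140.5323 = -305.9387°; wrapped into (−180°, 180°]: 54.0613°.
Δφ = 64.5011 − -1.6322 = 66.1333°.
a = sin²(Δφ/2) + cos φ₁ · cos φ₂ · sin²(Δλ/2) = 0.386573.
c = 2·atan2(√a, √(1−a)) = 1.34195 rad → d = 6371·c ≈ 8549.57 km.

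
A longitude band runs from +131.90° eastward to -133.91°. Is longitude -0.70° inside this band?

Band width going east from +131.90° to -133.91°: ((-133.91 − 131.90) mod 360) = 94.19°.
Offset of -0.70° east of the west edge: ((-0.70 − 131.90) mod 360) = 227.40°.
227.40° > 94.19° ⇒ outside.

No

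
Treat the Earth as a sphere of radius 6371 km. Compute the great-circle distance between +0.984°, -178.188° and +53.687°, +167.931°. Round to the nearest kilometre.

5998 km

Δλ = 167.931 − -178.188 = 346.119°; wrapped into (−180°, 180°]: -13.881°.
Δφ = 53.687 − 0.984 = 52.703°.
a = sin²(Δφ/2) + cos φ₁ · cos φ₂ · sin²(Δλ/2) = 0.205673.
c = 2·atan2(√a, √(1−a)) = 0.94140 rad → d = 6371·c ≈ 5997.68 km.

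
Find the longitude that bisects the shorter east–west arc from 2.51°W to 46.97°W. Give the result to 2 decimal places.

Signed shortest Δλ from -2.51° to -46.97° is -44.46°.
Midpoint longitude = -2.51° + (-44.46°)/2 = -2.51° − 22.23° = -24.74°.

24.74°W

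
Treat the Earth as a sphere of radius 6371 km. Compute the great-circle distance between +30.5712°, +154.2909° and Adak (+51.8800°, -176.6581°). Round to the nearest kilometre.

Δλ = -176.6581 − 154.2909 = -330.9490°; wrapped into (−180°, 180°]: 29.0510°.
Δφ = 51.8800 − 30.5712 = 21.3088°.
a = sin²(Δφ/2) + cos φ₁ · cos φ₂ · sin²(Δλ/2) = 0.067617.
c = 2·atan2(√a, √(1−a)) = 0.52611 rad → d = 6371·c ≈ 3351.86 km.

3352 km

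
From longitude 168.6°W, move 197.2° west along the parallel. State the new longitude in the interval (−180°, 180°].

5.8°W

Start at -168.6°; shift −197.2° → -365.8°.
-365.8° lies outside (−180°, 180°]; add 360° → -5.8°.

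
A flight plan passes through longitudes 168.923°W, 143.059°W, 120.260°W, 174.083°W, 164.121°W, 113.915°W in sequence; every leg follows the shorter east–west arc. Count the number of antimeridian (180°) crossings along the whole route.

Leg 1: -168.923° → -143.059°, shortest Δλ = 25.864° (east) — does not cross 180°.
Leg 2: -143.059° → -120.260°, shortest Δλ = 22.799° (east) — does not cross 180°.
Leg 3: -120.260° → -174.083°, shortest Δλ = -53.823° (west) — does not cross 180°.
Leg 4: -174.083° → -164.121°, shortest Δλ = 9.962° (east) — does not cross 180°.
Leg 5: -164.121° → -113.915°, shortest Δλ = 50.206° (east) — does not cross 180°.
Total crossings: 0.

0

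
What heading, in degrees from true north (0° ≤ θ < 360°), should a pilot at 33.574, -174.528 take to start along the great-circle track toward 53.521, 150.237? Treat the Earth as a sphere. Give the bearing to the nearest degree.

Δλ = 150.237 − -174.528 = 324.765°; wrapped into (−180°, 180°]: -35.235°.
θ = atan2( sin Δλ · cos φ₂ , cos φ₁ · sin φ₂ − sin φ₁ · cos φ₂ · cos Δλ )
  = atan2(-0.34300, 0.40139) = -40.515° → normalised to [0°, 360°): 319.485°.

319°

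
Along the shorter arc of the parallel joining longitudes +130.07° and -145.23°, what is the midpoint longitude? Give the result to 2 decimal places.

Signed shortest Δλ from +130.07° to -145.23° is +84.70°.
Midpoint longitude = +130.07° + (+84.70°)/2 = +130.07° + 42.35° = +172.42°.
(The naïve average (+130.07 + -145.23)/2 = -7.58° is on the wrong side of the globe.)

+172.42°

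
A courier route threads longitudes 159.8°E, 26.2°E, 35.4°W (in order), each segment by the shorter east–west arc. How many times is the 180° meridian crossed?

0

Leg 1: +159.8° → +26.2°, shortest Δλ = -133.6° (west) — does not cross 180°.
Leg 2: +26.2° → -35.4°, shortest Δλ = -61.6° (west) — does not cross 180°.
Total crossings: 0.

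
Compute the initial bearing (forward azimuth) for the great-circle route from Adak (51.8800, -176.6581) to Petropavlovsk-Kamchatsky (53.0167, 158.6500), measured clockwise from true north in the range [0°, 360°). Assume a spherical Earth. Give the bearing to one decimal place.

Δλ = 158.6500 − -176.6581 = 335.3081°; wrapped into (−180°, 180°]: -24.6919°.
θ = atan2( sin Δλ · cos φ₂ , cos φ₁ · sin φ₂ − sin φ₁ · cos φ₂ · cos Δλ )
  = atan2(-0.25130, 0.06311) = -75.903° → normalised to [0°, 360°): 284.097°.

284.1°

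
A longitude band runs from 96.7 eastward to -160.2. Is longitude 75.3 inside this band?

No

Band width going east from +96.7° to -160.2°: ((-160.2 − 96.7) mod 360) = 103.1°.
Offset of +75.3° east of the west edge: ((75.3 − 96.7) mod 360) = 338.6°.
338.6° > 103.1° ⇒ outside.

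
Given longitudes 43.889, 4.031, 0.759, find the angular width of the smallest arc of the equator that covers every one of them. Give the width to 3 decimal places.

43.130°

Sort the longitudes: +0.759°, +4.031°, +43.889°.
Eastward gaps between consecutive values (wrapping around): 3.272°, 39.858°, 316.870°.
Largest gap = 316.870° ⇒ minimal covering band is its complement: 360° − 316.870° = 43.130°.
Band runs from +0.759° eastward to +43.889°.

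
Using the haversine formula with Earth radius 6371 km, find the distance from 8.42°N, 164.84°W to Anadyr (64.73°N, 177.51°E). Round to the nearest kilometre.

Δλ = 177.51 − -164.84 = 342.35°; wrapped into (−180°, 180°]: -17.65°.
Δφ = 64.73 − 8.42 = 56.31°.
a = sin²(Δφ/2) + cos φ₁ · cos φ₂ · sin²(Δλ/2) = 0.232590.
c = 2·atan2(√a, √(1−a)) = 1.00650 rad → d = 6371·c ≈ 6412.42 km.

6412 km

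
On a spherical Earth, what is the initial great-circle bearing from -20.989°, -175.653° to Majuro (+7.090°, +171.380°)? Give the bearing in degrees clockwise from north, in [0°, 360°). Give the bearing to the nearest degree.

Δλ = 171.380 − -175.653 = 347.033°; wrapped into (−180°, 180°]: -12.967°.
θ = atan2( sin Δλ · cos φ₂ , cos φ₁ · sin φ₂ − sin φ₁ · cos φ₂ · cos Δλ )
  = atan2(-0.22267, 0.46162) = -25.751° → normalised to [0°, 360°): 334.249°.

334°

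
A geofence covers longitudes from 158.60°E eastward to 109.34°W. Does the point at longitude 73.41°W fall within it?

Band width going east from +158.60° to -109.34°: ((-109.34 − 158.60) mod 360) = 92.06°.
Offset of -73.41° east of the west edge: ((-73.41 − 158.60) mod 360) = 127.99°.
127.99° > 92.06° ⇒ outside.

No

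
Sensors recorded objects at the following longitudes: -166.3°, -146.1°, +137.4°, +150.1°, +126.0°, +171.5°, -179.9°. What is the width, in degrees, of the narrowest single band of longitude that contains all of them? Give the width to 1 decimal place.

Sort the longitudes: -179.9°, -166.3°, -146.1°, +126.0°, +137.4°, +150.1°, +171.5°.
Eastward gaps between consecutive values (wrapping around): 13.6°, 20.2°, 272.1°, 11.4°, 12.7°, 21.4°, 8.6°.
Largest gap = 272.1° ⇒ minimal covering band is its complement: 360° − 272.1° = 87.9°.
Band runs from +126.0° eastward to -146.1°, crossing the antimeridian.

87.9°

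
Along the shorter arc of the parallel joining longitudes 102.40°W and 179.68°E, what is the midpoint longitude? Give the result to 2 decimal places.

Signed shortest Δλ from -102.40° to +179.68° is -77.92°.
Midpoint longitude = -102.40° + (-77.92°)/2 = -102.40° − 38.96° = -141.36°.
(The naïve average (-102.40 + +179.68)/2 = 38.64° is on the wrong side of the globe.)

141.36°W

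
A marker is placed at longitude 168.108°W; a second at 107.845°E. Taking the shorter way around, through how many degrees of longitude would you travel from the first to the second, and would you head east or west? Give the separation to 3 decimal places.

Raw difference: 107.845 − -168.108 = 275.953°.
Normalise into (−180°, 180°]: 275.953° − 360° = -84.047°.
Negative ⇒ the second point lies to the west; separation 84.047°.

84.047° west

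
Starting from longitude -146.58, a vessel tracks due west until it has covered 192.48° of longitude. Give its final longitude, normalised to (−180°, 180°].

+20.94°

Start at -146.58°; shift −192.48° → -339.06°.
-339.06° lies outside (−180°, 180°]; add 360° → +20.94°.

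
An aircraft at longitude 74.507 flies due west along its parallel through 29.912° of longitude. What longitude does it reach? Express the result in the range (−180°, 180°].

+44.595°

Start at +74.507°; shift −29.912° → +44.595°.
+44.595° already lies in (−180°, 180°].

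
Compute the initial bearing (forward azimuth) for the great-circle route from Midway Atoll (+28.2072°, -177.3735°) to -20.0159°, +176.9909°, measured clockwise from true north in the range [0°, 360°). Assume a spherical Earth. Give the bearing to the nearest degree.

Δλ = 176.9909 − -177.3735 = 354.3644°; wrapped into (−180°, 180°]: -5.6356°.
θ = atan2( sin Δλ · cos φ₂ , cos φ₁ · sin φ₂ − sin φ₁ · cos φ₂ · cos Δλ )
  = atan2(-0.09227, -0.74360) = -172.927° → normalised to [0°, 360°): 187.073°.

187°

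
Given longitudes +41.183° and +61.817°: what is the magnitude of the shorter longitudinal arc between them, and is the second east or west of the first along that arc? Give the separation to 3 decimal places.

Raw difference: 61.817 − 41.183 = 20.634°.
Normalise into (−180°, 180°]: 20.634° stays 20.634°.
Positive ⇒ the second point lies to the east; separation 20.634°.

20.634° east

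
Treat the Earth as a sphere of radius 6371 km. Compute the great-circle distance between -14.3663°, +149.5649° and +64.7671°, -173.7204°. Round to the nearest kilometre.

Δλ = -173.7204 − 149.5649 = -323.2853°; wrapped into (−180°, 180°]: 36.7147°.
Δφ = 64.7671 − -14.3663 = 79.1334°.
a = sin²(Δφ/2) + cos φ₁ · cos φ₂ · sin²(Δλ/2) = 0.446700.
c = 2·atan2(√a, √(1−a)) = 1.46399 rad → d = 6371·c ≈ 9327.11 km.

9327 km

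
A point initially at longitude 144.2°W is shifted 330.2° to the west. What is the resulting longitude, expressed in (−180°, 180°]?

Start at -144.2°; shift −330.2° → -474.4°.
-474.4° lies outside (−180°, 180°]; add 360° → -114.4°.

114.4°W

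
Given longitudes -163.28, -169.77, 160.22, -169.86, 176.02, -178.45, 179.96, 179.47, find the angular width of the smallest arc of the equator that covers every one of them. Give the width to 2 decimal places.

Sort the longitudes: -178.45°, -169.86°, -169.77°, -163.28°, +160.22°, +176.02°, +179.47°, +179.96°.
Eastward gaps between consecutive values (wrapping around): 8.59°, 0.09°, 6.49°, 323.50°, 15.80°, 3.45°, 0.49°, 1.59°.
Largest gap = 323.50° ⇒ minimal covering band is its complement: 360° − 323.50° = 36.50°.
Band runs from +160.22° eastward to -163.28°, crossing the antimeridian.

36.50°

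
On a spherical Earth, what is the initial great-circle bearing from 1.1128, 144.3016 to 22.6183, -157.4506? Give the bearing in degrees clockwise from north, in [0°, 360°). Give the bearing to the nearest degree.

64°

Δλ = -157.4506 − 144.3016 = -301.7522°; wrapped into (−180°, 180°]: 58.2478°.
θ = atan2( sin Δλ · cos φ₂ , cos φ₁ · sin φ₂ − sin φ₁ · cos φ₂ · cos Δλ )
  = atan2(0.78493, 0.37508) = 64.459° → normalised to [0°, 360°): 64.459°.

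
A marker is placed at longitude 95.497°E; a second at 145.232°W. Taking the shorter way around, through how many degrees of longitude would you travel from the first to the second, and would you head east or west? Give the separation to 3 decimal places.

119.271° east

Raw difference: -145.232 − 95.497 = -240.729°.
Normalise into (−180°, 180°]: -240.729° + 360° = 119.271°.
Positive ⇒ the second point lies to the east; separation 119.271°.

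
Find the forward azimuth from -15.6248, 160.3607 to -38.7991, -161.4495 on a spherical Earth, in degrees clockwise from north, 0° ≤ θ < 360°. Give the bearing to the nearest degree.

132°

Δλ = -161.4495 − 160.3607 = -321.8102°; wrapped into (−180°, 180°]: 38.1898°.
θ = atan2( sin Δλ · cos φ₂ , cos φ₁ · sin φ₂ − sin φ₁ · cos φ₂ · cos Δλ )
  = atan2(0.48185, -0.43846) = 132.301° → normalised to [0°, 360°): 132.301°.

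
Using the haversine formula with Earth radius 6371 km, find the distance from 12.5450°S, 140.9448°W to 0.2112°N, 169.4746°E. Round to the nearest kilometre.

Δλ = 169.4746 − -140.9448 = 310.4194°; wrapped into (−180°, 180°]: -49.5806°.
Δφ = 0.2112 − -12.5450 = 12.7562°.
a = sin²(Δφ/2) + cos φ₁ · cos φ₂ · sin²(Δλ/2) = 0.183953.
c = 2·atan2(√a, √(1−a)) = 0.88654 rad → d = 6371·c ≈ 5648.18 km.

5648 km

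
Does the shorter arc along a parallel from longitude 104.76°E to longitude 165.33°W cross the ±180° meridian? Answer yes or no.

Yes

Naïve |-165.33 − 104.76| = 270.09° > 180°, so the shorter arc goes the other way round — across 180°.
Signed shortest Δλ = ((-165.33 − 104.76 + 180) mod 360) − 180 = 89.91°.
Going east by 89.91° from +104.76° passes through 180° before reaching -165.33°.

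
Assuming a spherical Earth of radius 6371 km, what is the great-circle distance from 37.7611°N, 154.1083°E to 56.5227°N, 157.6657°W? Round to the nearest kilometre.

4086 km

Δλ = -157.6657 − 154.1083 = -311.7740°; wrapped into (−180°, 180°]: 48.2260°.
Δφ = 56.5227 − 37.7611 = 18.7616°.
a = sin²(Δφ/2) + cos φ₁ · cos φ₂ · sin²(Δλ/2) = 0.099351.
c = 2·atan2(√a, √(1−a)) = 0.64134 rad → d = 6371·c ≈ 4085.95 km.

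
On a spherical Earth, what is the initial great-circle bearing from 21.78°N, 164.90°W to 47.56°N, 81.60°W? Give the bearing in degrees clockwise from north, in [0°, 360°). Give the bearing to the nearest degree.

Δλ = -81.60 − -164.90 = 83.30°.
θ = atan2( sin Δλ · cos φ₂ , cos φ₁ · sin φ₂ − sin φ₁ · cos φ₂ · cos Δλ )
  = atan2(0.67021, 0.65609) = 45.610° → normalised to [0°, 360°): 45.610°.

46°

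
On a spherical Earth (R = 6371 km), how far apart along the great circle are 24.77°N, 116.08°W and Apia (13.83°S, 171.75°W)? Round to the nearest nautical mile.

Δλ = -171.75 − -116.08 = -55.67°.
Δφ = -13.83 − 24.77 = -38.60°.
a = sin²(Δφ/2) + cos φ₁ · cos φ₂ · sin²(Δλ/2) = 0.301463.
c = 2·atan2(√a, √(1−a)) = 1.16247 rad → d = 6371·c ≈ 7406.09 km ≈ 3998.97 nmi.

3999 nmi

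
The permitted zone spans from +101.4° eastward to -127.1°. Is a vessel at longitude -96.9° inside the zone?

No

Band width going east from +101.4° to -127.1°: ((-127.1 − 101.4) mod 360) = 131.5°.
Offset of -96.9° east of the west edge: ((-96.9 − 101.4) mod 360) = 161.7°.
161.7° > 131.5° ⇒ outside.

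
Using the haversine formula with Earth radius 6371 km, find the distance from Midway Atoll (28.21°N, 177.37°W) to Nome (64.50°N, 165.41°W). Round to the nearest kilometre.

Δλ = -165.41 − -177.37 = 11.96°.
Δφ = 64.50 − 28.21 = 36.29°.
a = sin²(Δφ/2) + cos φ₁ · cos φ₂ · sin²(Δλ/2) = 0.101102.
c = 2·atan2(√a, √(1−a)) = 0.64716 rad → d = 6371·c ≈ 4123.09 km.

4123 km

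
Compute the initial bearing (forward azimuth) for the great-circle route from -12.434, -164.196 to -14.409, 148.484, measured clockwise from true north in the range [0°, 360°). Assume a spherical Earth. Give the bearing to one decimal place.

261.9°

Δλ = 148.484 − -164.196 = 312.680°; wrapped into (−180°, 180°]: -47.320°.
θ = atan2( sin Δλ · cos φ₂ , cos φ₁ · sin φ₂ − sin φ₁ · cos φ₂ · cos Δλ )
  = atan2(-0.71203, -0.10163) = -98.123° → normalised to [0°, 360°): 261.877°.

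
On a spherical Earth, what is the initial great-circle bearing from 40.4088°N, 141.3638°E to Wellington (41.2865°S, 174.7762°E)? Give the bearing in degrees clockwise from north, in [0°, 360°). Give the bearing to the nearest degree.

Δλ = 174.7762 − 141.3638 = 33.4124°.
θ = atan2( sin Δλ · cos φ₂ , cos φ₁ · sin φ₂ − sin φ₁ · cos φ₂ · cos Δλ )
  = atan2(0.41378, -0.90901) = 155.525° → normalised to [0°, 360°): 155.525°.

156°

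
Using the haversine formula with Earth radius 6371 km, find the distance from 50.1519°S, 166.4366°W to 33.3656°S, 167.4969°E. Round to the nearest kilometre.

2830 km

Δλ = 167.4969 − -166.4366 = 333.9335°; wrapped into (−180°, 180°]: -26.0665°.
Δφ = -33.3656 − -50.1519 = 16.7863°.
a = sin²(Δφ/2) + cos φ₁ · cos φ₂ · sin²(Δλ/2) = 0.048522.
c = 2·atan2(√a, √(1−a)) = 0.44420 rad → d = 6371·c ≈ 2829.98 km.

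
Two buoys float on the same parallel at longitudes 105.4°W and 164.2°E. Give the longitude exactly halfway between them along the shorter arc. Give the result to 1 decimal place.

150.6°W

Signed shortest Δλ from -105.4° to +164.2° is -90.4°.
Midpoint longitude = -105.4° + (-90.4°)/2 = -105.4° − 45.2° = -150.6°.
(The naïve average (-105.4 + +164.2)/2 = 29.4° is on the wrong side of the globe.)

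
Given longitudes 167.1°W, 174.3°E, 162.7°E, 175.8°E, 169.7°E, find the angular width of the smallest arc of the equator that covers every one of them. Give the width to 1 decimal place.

30.2°

Sort the longitudes: -167.1°, +162.7°, +169.7°, +174.3°, +175.8°.
Eastward gaps between consecutive values (wrapping around): 329.8°, 7.0°, 4.6°, 1.5°, 17.1°.
Largest gap = 329.8° ⇒ minimal covering band is its complement: 360° − 329.8° = 30.2°.
Band runs from +162.7° eastward to -167.1°, crossing the antimeridian.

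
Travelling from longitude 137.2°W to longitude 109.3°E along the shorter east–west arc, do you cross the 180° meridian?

Naïve |109.3 − -137.2| = 246.5° > 180°, so the shorter arc goes the other way round — across 180°.
Signed shortest Δλ = ((109.3 − -137.2 + 180) mod 360) − 180 = -113.5°.
Going west by 113.5° from -137.2° passes through 180° before reaching +109.3°.

Yes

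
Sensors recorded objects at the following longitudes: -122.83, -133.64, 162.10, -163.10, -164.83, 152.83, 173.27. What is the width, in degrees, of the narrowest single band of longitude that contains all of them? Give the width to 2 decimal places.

Sort the longitudes: -164.83°, -163.10°, -133.64°, -122.83°, +152.83°, +162.10°, +173.27°.
Eastward gaps between consecutive values (wrapping around): 1.73°, 29.46°, 10.81°, 275.66°, 9.27°, 11.17°, 21.90°.
Largest gap = 275.66° ⇒ minimal covering band is its complement: 360° − 275.66° = 84.34°.
Band runs from +152.83° eastward to -122.83°, crossing the antimeridian.

84.34°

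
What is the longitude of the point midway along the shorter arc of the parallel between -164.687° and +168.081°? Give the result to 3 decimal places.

-178.303°

Signed shortest Δλ from -164.687° to +168.081° is -27.232°.
Midpoint longitude = -164.687° + (-27.232°)/2 = -164.687° − 13.616° = -178.303°.
(The naïve average (-164.687 + +168.081)/2 = 1.697° is on the wrong side of the globe.)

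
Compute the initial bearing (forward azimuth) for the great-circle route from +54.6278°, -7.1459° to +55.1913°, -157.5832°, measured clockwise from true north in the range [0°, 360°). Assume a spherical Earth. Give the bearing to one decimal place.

342.3°

Δλ = -157.5832 − -7.1459 = -150.4373°.
θ = atan2( sin Δλ · cos φ₂ , cos φ₁ · sin φ₂ − sin φ₁ · cos φ₂ · cos Δλ )
  = atan2(-0.28164, 0.88017) = -17.744° → normalised to [0°, 360°): 342.256°.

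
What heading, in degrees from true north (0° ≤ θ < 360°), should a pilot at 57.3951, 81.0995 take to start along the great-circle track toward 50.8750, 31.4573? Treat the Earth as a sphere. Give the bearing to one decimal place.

278.7°

Δλ = 31.4573 − 81.0995 = -49.6422°.
θ = atan2( sin Δλ · cos φ₂ , cos φ₁ · sin φ₂ − sin φ₁ · cos φ₂ · cos Δλ )
  = atan2(-0.48084, 0.07380) = -81.275° → normalised to [0°, 360°): 278.725°.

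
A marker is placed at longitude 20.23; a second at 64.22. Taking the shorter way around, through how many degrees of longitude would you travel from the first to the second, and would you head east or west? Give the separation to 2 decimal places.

43.99° east

Raw difference: 64.22 − 20.23 = 43.99°.
Normalise into (−180°, 180°]: 43.99° stays 43.99°.
Positive ⇒ the second point lies to the east; separation 43.99°.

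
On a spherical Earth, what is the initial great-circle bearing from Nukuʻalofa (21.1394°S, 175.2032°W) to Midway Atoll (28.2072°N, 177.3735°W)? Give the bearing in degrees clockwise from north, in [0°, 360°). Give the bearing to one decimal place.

Δλ = -177.3735 − -175.2032 = -2.1703°.
θ = atan2( sin Δλ · cos φ₂ , cos φ₁ · sin φ₂ − sin φ₁ · cos φ₂ · cos Δλ )
  = atan2(-0.03337, 0.75844) = -2.519° → normalised to [0°, 360°): 357.481°.

357.5°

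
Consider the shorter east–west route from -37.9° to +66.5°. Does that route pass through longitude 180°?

No

Signed shortest Δλ = ((66.5 − -37.9 + 180) mod 360) − 180 = 104.4°.
Going east by 104.4° from -37.9° reaches +66.5° without touching 180°.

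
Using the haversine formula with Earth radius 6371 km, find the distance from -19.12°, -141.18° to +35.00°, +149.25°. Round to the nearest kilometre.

9483 km

Δλ = 149.25 − -141.18 = 290.43°; wrapped into (−180°, 180°]: -69.57°.
Δφ = 35.00 − -19.12 = 54.12°.
a = sin²(Δφ/2) + cos φ₁ · cos φ₂ · sin²(Δλ/2) = 0.458856.
c = 2·atan2(√a, √(1−a)) = 1.48842 rad → d = 6371·c ≈ 9482.69 km.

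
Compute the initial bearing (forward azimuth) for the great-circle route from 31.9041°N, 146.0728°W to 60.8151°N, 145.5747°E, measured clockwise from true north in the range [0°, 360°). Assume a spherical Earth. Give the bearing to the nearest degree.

325°

Δλ = 145.5747 − -146.0728 = 291.6475°; wrapped into (−180°, 180°]: -68.3525°.
θ = atan2( sin Δλ · cos φ₂ , cos φ₁ · sin φ₂ − sin φ₁ · cos φ₂ · cos Δλ )
  = atan2(-0.45324, 0.64609) = -35.050° → normalised to [0°, 360°): 324.950°.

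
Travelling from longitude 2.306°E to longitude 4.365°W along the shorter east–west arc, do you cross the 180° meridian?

Signed shortest Δλ = ((-4.365 − 2.306 + 180) mod 360) − 180 = -6.671°.
Going west by 6.671° from +2.306° reaches -4.365° without touching 180°.

No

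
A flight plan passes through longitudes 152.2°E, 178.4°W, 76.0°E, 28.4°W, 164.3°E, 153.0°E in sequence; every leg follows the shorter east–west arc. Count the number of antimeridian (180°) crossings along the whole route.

Leg 1: +152.2° → -178.4°, shortest Δλ = 29.4° (east) — crosses 180°.
Leg 2: -178.4° → +76.0°, shortest Δλ = -105.6° (west) — crosses 180°.
Leg 3: +76.0° → -28.4°, shortest Δλ = -104.4° (west) — does not cross 180°.
Leg 4: -28.4° → +164.3°, shortest Δλ = -167.3° (west) — crosses 180°.
Leg 5: +164.3° → +153.0°, shortest Δλ = -11.3° (west) — does not cross 180°.
Total crossings: 3.

3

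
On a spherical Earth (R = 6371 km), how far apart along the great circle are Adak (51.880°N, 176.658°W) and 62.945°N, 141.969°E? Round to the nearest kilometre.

Δλ = 141.969 − -176.658 = 318.627°; wrapped into (−180°, 180°]: -41.373°.
Δφ = 62.945 − 51.880 = 11.065°.
a = sin²(Δφ/2) + cos φ₁ · cos φ₂ · sin²(Δλ/2) = 0.044333.
c = 2·atan2(√a, √(1−a)) = 0.42428 rad → d = 6371·c ≈ 2703.12 km.

2703 km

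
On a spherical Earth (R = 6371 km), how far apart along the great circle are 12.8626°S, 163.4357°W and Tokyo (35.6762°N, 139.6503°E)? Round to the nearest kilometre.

8050 km

Δλ = 139.6503 − -163.4357 = 303.0860°; wrapped into (−180°, 180°]: -56.9140°.
Δφ = 35.6762 − -12.8626 = 48.5388°.
a = sin²(Δφ/2) + cos φ₁ · cos φ₂ · sin²(Δλ/2) = 0.348755.
c = 2·atan2(√a, √(1−a)) = 1.26349 rad → d = 6371·c ≈ 8049.71 km.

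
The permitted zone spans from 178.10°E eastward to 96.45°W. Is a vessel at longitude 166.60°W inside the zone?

Yes

Band width going east from +178.10° to -96.45°: ((-96.45 − 178.10) mod 360) = 85.45°.
Offset of -166.60° east of the west edge: ((-166.60 − 178.10) mod 360) = 15.30°.
15.30° ≤ 85.45° ⇒ inside.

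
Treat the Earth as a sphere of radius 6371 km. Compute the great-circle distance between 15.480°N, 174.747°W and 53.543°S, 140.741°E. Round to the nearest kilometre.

8766 km

Δλ = 140.741 − -174.747 = 315.488°; wrapped into (−180°, 180°]: -44.512°.
Δφ = -53.543 − 15.480 = -69.023°.
a = sin²(Δφ/2) + cos φ₁ · cos φ₂ · sin²(Δλ/2) = 0.403151.
c = 2·atan2(√a, √(1−a)) = 1.37587 rad → d = 6371·c ≈ 8765.64 km.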